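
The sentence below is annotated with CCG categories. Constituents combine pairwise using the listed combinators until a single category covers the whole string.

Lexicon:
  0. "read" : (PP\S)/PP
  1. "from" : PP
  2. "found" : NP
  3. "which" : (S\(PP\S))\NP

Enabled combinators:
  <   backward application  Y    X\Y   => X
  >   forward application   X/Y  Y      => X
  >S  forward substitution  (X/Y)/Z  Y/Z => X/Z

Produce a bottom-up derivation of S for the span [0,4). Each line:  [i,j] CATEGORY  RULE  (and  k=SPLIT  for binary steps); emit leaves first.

[0,4] S   <
  [0,2] PP\S   >
    [0,1] "read" : (PP\S)/PP
    [1,2] "from" : PP
  [2,4] S\(PP\S)   <
    [2,3] "found" : NP
    [3,4] "which" : (S\(PP\S))\NP

[0,1] (PP\S)/PP  lex  "read"
[1,2] PP  lex  "from"
[0,2] PP\S  >  k=1
[2,3] NP  lex  "found"
[3,4] (S\(PP\S))\NP  lex  "which"
[2,4] S\(PP\S)  <  k=3
[0,4] S  <  k=2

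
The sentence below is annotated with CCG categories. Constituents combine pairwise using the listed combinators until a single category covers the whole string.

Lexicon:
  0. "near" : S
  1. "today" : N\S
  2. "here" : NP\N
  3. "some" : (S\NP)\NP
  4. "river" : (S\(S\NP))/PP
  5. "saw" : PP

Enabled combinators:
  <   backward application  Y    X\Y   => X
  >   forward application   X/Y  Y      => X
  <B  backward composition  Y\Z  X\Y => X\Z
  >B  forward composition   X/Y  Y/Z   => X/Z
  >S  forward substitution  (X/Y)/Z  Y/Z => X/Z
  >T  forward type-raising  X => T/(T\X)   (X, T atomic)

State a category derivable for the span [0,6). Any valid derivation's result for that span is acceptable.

[0,6] S   <
  [0,4] S\NP   <
    [0,3] NP   >
      [0,1] NP/(NP\S)   >T
        [0,1] "near" : S
      [1,3] NP\S   <B
        [1,2] "today" : N\S
        [2,3] "here" : NP\N
    [3,4] "some" : (S\NP)\NP
  [4,6] S\(S\NP)   >
    [4,5] "river" : (S\(S\NP))/PP
    [5,6] "saw" : PP

S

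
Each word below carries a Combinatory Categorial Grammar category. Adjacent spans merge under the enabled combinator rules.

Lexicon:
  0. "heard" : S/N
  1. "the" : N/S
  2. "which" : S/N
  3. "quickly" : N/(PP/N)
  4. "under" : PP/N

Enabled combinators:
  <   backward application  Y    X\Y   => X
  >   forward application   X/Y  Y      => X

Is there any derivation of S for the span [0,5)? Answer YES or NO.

[0,5] S   >
  [0,1] "heard" : S/N
  [1,5] N   >
    [1,2] "the" : N/S
    [2,5] S   >
      [2,3] "which" : S/N
      [3,5] N   >
        [3,4] "quickly" : N/(PP/N)
        [4,5] "under" : PP/N

YES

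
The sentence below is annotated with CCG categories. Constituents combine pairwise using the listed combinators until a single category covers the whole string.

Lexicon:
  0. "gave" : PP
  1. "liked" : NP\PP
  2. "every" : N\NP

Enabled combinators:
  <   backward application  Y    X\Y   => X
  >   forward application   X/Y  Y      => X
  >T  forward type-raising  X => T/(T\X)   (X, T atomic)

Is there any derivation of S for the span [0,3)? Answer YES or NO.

NO

PP NP\PP N\NP
CKY chart[0,3] = {N, N/(N\N), NP/(NP\N), PP/(PP\N), S/(S\N)}; S ∉ chart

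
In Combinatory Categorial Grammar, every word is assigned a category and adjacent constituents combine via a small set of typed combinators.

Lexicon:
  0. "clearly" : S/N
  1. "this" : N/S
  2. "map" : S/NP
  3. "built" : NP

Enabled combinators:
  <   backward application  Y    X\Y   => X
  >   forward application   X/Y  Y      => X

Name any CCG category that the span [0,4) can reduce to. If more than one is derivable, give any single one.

S

[0,4] S   >
  [0,1] "clearly" : S/N
  [1,4] N   >
    [1,2] "this" : N/S
    [2,4] S   >
      [2,3] "map" : S/NP
      [3,4] "built" : NP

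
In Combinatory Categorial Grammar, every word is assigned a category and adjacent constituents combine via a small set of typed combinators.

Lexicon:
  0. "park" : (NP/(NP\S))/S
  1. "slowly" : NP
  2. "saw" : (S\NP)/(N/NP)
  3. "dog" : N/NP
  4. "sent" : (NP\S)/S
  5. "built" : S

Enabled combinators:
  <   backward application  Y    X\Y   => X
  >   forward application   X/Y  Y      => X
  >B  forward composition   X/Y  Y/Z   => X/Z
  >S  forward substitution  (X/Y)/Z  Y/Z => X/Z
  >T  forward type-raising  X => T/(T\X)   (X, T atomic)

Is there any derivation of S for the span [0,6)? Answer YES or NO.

(NP/(NP\S))/S NP (S\NP)/(N/NP) N/NP (NP\S)/S S
CKY chart[0,6] = {(NP/(NP\S))/(S\NP), N/(N\NP), NP, NP/(NP\NP), NP/(S\S), PP/(PP\NP), S/(S\NP)}; S ∉ chart

NO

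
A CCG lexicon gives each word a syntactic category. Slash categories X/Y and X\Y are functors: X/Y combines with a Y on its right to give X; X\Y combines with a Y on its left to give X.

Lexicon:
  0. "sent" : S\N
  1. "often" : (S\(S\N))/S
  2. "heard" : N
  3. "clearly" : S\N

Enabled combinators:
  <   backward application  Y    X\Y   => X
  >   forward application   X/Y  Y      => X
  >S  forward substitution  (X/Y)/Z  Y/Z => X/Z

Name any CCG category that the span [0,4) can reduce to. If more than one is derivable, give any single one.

S

[0,4] S   <
  [0,1] "sent" : S\N
  [1,4] S\(S\N)   >
    [1,2] "often" : (S\(S\N))/S
    [2,4] S   <
      [2,3] "heard" : N
      [3,4] "clearly" : S\N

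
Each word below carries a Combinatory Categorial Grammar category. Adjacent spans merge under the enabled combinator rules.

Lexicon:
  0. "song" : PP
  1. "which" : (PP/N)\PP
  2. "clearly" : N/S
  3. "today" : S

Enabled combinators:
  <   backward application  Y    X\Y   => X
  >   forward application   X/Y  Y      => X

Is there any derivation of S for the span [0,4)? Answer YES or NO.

PP (PP/N)\PP N/S S
CKY chart[0,4] = {PP}; S ∉ chart

NO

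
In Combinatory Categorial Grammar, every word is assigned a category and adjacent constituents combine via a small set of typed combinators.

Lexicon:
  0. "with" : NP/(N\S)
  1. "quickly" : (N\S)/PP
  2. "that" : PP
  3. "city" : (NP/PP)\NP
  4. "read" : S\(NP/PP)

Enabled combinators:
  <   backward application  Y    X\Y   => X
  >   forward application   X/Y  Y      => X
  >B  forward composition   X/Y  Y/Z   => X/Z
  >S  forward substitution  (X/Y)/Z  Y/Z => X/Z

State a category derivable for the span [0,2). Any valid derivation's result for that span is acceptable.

[0,5] S   <
  [0,4] NP/PP   <
    [0,3] NP   >
      [0,2] NP/PP   >B
        [0,1] "with" : NP/(N\S)
        [1,2] "quickly" : (N\S)/PP
      [2,3] "that" : PP
    [3,4] "city" : (NP/PP)\NP
  [4,5] "read" : S\(NP/PP)

NP/PP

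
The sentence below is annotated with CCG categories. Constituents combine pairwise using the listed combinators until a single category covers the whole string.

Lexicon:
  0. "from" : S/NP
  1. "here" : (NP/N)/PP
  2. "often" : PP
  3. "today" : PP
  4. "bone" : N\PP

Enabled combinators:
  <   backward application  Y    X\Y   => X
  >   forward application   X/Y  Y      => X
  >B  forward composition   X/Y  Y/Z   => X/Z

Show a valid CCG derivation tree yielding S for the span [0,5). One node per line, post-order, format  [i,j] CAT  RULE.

[0,1] S/NP  lex  "from"
[1,2] (NP/N)/PP  lex  "here"
[2,3] PP  lex  "often"
[1,3] NP/N  >  k=2
[3,4] PP  lex  "today"
[4,5] N\PP  lex  "bone"
[3,5] N  <  k=4
[1,5] NP  >  k=3
[0,5] S  >  k=1

[0,5] S   >
  [0,1] "from" : S/NP
  [1,5] NP   >
    [1,3] NP/N   >
      [1,2] "here" : (NP/N)/PP
      [2,3] "often" : PP
    [3,5] N   <
      [3,4] "today" : PP
      [4,5] "bone" : N\PP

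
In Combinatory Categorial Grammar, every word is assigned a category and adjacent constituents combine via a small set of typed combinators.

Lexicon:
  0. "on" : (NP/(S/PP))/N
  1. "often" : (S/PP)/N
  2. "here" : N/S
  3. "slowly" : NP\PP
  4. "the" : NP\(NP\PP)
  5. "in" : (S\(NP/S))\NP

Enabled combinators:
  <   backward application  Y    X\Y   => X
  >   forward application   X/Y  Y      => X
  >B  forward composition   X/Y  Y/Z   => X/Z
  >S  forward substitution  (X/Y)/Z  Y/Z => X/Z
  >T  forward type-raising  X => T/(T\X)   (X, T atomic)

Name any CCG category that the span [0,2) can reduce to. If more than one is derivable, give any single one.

NP/N

[0,6] S   <
  [0,3] NP/S   >B
    [0,2] NP/N   >S
      [0,1] "on" : (NP/(S/PP))/N
      [1,2] "often" : (S/PP)/N
    [2,3] "here" : N/S
  [3,6] S\(NP/S)   <
    [3,5] NP   <
      [3,4] "slowly" : NP\PP
      [4,5] "the" : NP\(NP\PP)
    [5,6] "in" : (S\(NP/S))\NP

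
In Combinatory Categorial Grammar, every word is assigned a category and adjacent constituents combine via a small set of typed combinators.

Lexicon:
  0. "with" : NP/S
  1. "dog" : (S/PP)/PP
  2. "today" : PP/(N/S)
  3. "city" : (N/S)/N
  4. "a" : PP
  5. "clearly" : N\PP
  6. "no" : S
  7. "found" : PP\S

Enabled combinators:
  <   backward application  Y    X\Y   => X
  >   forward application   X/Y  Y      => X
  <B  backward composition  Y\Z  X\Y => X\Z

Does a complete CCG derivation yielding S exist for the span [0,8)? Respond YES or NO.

NO

NP/S (S/PP)/PP PP/(N/S) (N/S)/N PP N\PP S PP\S
CKY chart[0,8] = {NP}; S ∉ chart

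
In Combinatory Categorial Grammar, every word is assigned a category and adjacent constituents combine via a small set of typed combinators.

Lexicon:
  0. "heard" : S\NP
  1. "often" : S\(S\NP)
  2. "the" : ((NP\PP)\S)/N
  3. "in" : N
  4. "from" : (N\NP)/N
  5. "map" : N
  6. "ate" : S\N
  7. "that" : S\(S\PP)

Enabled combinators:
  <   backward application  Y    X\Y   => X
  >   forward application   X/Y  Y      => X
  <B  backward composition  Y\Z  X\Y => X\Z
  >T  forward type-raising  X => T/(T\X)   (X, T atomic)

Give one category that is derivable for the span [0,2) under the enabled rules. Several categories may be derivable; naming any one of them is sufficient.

S

[0,8] S   <
  [0,7] S\PP   <B
    [0,6] N\PP   <B
      [0,4] NP\PP   <
        [0,2] S   <
          [0,1] "heard" : S\NP
          [1,2] "often" : S\(S\NP)
        [2,4] (NP\PP)\S   >
          [2,3] "the" : ((NP\PP)\S)/N
          [3,4] "in" : N
      [4,6] N\NP   >
        [4,5] "from" : (N\NP)/N
        [5,6] "map" : N
    [6,7] "ate" : S\N
  [7,8] "that" : S\(S\PP)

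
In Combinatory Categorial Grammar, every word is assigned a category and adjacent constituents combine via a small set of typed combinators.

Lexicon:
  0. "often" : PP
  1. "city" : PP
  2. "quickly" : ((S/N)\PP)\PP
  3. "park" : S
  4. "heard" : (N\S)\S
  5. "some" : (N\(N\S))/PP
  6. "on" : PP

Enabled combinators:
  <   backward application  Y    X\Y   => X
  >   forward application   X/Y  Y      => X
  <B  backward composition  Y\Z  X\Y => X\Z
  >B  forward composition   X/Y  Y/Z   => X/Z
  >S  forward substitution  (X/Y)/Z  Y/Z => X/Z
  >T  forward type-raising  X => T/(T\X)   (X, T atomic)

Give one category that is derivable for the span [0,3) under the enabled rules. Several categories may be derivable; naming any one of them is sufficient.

[0,7] S   >
  [0,3] S/N   <
    [0,1] "often" : PP
    [1,3] (S/N)\PP   <
      [1,2] "city" : PP
      [2,3] "quickly" : ((S/N)\PP)\PP
  [3,7] N   <
    [3,5] N\S   <
      [3,4] "park" : S
      [4,5] "heard" : (N\S)\S
    [5,7] N\(N\S)   >
      [5,6] "some" : (N\(N\S))/PP
      [6,7] "on" : PP

S/N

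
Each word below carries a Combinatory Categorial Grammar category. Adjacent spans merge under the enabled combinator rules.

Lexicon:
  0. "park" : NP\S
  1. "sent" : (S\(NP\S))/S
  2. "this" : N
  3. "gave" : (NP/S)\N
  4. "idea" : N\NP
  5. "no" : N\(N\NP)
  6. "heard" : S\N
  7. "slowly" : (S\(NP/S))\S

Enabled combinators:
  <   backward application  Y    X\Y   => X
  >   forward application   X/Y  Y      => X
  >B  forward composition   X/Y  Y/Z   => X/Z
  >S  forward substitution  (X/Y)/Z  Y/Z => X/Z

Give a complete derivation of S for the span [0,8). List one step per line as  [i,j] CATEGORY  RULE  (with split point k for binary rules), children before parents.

[0,1] NP\S  lex  "park"
[1,2] (S\(NP\S))/S  lex  "sent"
[2,3] N  lex  "this"
[3,4] (NP/S)\N  lex  "gave"
[2,4] NP/S  <  k=3
[4,5] N\NP  lex  "idea"
[5,6] N\(N\NP)  lex  "no"
[4,6] N  <  k=5
[6,7] S\N  lex  "heard"
[4,7] S  <  k=6
[7,8] (S\(NP/S))\S  lex  "slowly"
[4,8] S\(NP/S)  <  k=7
[2,8] S  <  k=4
[1,8] S\(NP\S)  >  k=2
[0,8] S  <  k=1

[0,8] S   <
  [0,1] "park" : NP\S
  [1,8] S\(NP\S)   >
    [1,2] "sent" : (S\(NP\S))/S
    [2,8] S   <
      [2,4] NP/S   <
        [2,3] "this" : N
        [3,4] "gave" : (NP/S)\N
      [4,8] S\(NP/S)   <
        [4,7] S   <
          [4,6] N   <
            [4,5] "idea" : N\NP
            [5,6] "no" : N\(N\NP)
          [6,7] "heard" : S\N
        [7,8] "slowly" : (S\(NP/S))\S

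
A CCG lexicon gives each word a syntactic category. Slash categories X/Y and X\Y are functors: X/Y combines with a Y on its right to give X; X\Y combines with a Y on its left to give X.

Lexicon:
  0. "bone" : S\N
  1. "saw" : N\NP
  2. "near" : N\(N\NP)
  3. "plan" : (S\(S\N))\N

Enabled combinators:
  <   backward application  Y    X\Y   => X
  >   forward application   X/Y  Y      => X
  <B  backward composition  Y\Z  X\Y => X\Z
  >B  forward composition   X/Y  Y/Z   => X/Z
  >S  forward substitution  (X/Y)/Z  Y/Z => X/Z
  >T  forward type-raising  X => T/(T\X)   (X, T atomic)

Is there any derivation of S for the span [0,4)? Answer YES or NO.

YES

[0,4] S   <
  [0,1] "bone" : S\N
  [1,4] S\(S\N)   <
    [1,3] N   <
      [1,2] "saw" : N\NP
      [2,3] "near" : N\(N\NP)
    [3,4] "plan" : (S\(S\N))\N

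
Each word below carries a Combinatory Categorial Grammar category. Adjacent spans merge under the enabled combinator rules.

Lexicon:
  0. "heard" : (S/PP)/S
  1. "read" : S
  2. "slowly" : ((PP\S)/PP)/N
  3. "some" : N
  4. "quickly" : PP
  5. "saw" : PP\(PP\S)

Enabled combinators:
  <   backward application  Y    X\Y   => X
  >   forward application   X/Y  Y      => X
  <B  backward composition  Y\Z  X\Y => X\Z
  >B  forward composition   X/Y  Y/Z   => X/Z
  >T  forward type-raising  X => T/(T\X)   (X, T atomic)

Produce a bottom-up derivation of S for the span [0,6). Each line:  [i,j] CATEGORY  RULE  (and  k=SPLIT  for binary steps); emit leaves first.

[0,1] (S/PP)/S  lex  "heard"
[1,2] S  lex  "read"
[0,2] S/PP  >  k=1
[2,3] ((PP\S)/PP)/N  lex  "slowly"
[3,4] N  lex  "some"
[2,4] (PP\S)/PP  >  k=3
[4,5] PP  lex  "quickly"
[2,5] PP\S  >  k=4
[5,6] PP\(PP\S)  lex  "saw"
[2,6] PP  <  k=5
[0,6] S  >  k=2

[0,6] S   >
  [0,2] S/PP   >
    [0,1] "heard" : (S/PP)/S
    [1,2] "read" : S
  [2,6] PP   <
    [2,5] PP\S   >
      [2,4] (PP\S)/PP   >
        [2,3] "slowly" : ((PP\S)/PP)/N
        [3,4] "some" : N
      [4,5] "quickly" : PP
    [5,6] "saw" : PP\(PP\S)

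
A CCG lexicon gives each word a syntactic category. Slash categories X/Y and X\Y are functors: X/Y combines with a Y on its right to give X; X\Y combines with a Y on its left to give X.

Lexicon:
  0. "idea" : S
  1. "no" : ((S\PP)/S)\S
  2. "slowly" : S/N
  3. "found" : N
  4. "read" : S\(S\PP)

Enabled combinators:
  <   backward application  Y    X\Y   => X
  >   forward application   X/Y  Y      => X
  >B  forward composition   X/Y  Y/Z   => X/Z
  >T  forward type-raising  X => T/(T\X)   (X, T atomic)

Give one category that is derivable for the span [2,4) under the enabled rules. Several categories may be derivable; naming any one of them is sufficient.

[0,5] S   <
  [0,4] S\PP   >
    [0,2] (S\PP)/S   <
      [0,1] "idea" : S
      [1,2] "no" : ((S\PP)/S)\S
    [2,4] S   >
      [2,3] "slowly" : S/N
      [3,4] "found" : N
  [4,5] "read" : S\(S\PP)

S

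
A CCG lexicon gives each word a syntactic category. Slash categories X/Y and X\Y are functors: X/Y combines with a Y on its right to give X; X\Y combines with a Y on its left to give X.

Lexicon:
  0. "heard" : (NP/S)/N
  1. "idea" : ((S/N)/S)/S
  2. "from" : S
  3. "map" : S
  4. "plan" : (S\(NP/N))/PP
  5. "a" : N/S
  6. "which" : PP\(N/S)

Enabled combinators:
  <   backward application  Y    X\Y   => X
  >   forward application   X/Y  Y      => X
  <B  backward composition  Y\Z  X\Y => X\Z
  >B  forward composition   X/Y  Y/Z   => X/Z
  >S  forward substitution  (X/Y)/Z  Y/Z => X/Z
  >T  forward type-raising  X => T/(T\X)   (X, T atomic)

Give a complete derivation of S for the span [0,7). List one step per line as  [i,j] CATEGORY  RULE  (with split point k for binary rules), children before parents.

[0,1] (NP/S)/N  lex  "heard"
[1,2] ((S/N)/S)/S  lex  "idea"
[2,3] S  lex  "from"
[1,3] (S/N)/S  >  k=2
[3,4] S  lex  "map"
[1,4] S/N  >  k=3
[0,4] NP/N  >S  k=1
[4,5] (S\(NP/N))/PP  lex  "plan"
[5,6] N/S  lex  "a"
[6,7] PP\(N/S)  lex  "which"
[5,7] PP  <  k=6
[4,7] S\(NP/N)  >  k=5
[0,7] S  <  k=4

[0,7] S   <
  [0,4] NP/N   >S
    [0,1] "heard" : (NP/S)/N
    [1,4] S/N   >
      [1,3] (S/N)/S   >
        [1,2] "idea" : ((S/N)/S)/S
        [2,3] "from" : S
      [3,4] "map" : S
  [4,7] S\(NP/N)   >
    [4,5] "plan" : (S\(NP/N))/PP
    [5,7] PP   <
      [5,6] "a" : N/S
      [6,7] "which" : PP\(N/S)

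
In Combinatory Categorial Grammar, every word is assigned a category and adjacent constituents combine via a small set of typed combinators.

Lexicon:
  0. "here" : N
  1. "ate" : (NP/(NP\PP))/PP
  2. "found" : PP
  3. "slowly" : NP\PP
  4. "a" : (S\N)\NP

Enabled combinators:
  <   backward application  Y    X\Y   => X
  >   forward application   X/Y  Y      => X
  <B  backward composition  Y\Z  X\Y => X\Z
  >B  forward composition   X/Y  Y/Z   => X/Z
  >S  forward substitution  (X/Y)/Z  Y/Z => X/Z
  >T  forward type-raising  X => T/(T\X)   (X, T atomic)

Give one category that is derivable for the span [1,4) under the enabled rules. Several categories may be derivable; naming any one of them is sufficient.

NP

[0,5] S   >
  [0,1] S/(S\N)   >T
    [0,1] "here" : N
  [1,5] S\N   <
    [1,4] NP   >
      [1,3] NP/(NP\PP)   >
        [1,2] "ate" : (NP/(NP\PP))/PP
        [2,3] "found" : PP
      [3,4] "slowly" : NP\PP
    [4,5] "a" : (S\N)\NP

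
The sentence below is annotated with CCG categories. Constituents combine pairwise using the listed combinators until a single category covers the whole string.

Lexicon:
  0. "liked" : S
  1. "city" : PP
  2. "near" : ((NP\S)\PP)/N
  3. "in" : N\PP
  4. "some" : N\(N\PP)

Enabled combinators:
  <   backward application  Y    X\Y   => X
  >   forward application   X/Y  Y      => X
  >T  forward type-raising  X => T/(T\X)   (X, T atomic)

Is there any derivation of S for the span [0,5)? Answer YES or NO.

S PP ((NP\S)\PP)/N N\PP N\(N\PP)
CKY chart[0,5] = {N/(N\NP), NP, NP/(NP\NP), PP/(PP\NP), S/(S\NP)}; S ∉ chart

NO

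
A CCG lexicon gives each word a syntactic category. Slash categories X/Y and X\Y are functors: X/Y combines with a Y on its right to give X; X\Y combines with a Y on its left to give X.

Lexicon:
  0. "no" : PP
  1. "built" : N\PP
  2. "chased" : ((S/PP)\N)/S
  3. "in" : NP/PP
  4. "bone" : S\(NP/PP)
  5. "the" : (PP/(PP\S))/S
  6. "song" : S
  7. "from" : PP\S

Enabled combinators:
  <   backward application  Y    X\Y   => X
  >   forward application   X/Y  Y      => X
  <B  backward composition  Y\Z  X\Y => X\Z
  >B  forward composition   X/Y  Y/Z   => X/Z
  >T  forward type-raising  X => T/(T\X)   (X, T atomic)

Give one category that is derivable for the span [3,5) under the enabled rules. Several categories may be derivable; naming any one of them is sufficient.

[0,8] S   >
  [0,5] S/PP   <
    [0,2] N   <
      [0,1] "no" : PP
      [1,2] "built" : N\PP
    [2,5] (S/PP)\N   >
      [2,3] "chased" : ((S/PP)\N)/S
      [3,5] S   <
        [3,4] "in" : NP/PP
        [4,5] "bone" : S\(NP/PP)
  [5,8] PP   >
    [5,7] PP/(PP\S)   >
      [5,6] "the" : (PP/(PP\S))/S
      [6,7] "song" : S
    [7,8] "from" : PP\S

S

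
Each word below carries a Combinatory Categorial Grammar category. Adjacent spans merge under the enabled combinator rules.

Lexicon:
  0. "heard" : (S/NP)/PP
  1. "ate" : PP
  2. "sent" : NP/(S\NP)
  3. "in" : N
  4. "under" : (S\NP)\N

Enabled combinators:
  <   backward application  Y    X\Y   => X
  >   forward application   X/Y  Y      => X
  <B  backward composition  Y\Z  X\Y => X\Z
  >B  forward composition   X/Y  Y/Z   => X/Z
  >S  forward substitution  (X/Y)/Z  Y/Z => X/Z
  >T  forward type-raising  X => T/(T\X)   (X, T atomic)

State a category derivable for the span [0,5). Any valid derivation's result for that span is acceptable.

[0,5] S   >
  [0,2] S/NP   >
    [0,1] "heard" : (S/NP)/PP
    [1,2] "ate" : PP
  [2,5] NP   >
    [2,3] "sent" : NP/(S\NP)
    [3,5] S\NP   <
      [3,4] "in" : N
      [4,5] "under" : (S\NP)\N

S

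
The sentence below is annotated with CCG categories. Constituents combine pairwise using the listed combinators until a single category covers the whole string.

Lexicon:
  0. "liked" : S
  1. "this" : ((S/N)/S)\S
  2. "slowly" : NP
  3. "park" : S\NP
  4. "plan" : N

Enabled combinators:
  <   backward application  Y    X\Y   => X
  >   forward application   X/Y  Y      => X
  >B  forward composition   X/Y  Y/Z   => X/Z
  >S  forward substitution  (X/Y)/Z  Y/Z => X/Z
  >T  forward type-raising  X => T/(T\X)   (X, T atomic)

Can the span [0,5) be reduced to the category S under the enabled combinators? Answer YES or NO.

[0,5] S   >
  [0,4] S/N   >
    [0,2] (S/N)/S   <
      [0,1] "liked" : S
      [1,2] "this" : ((S/N)/S)\S
    [2,4] S   <
      [2,3] "slowly" : NP
      [3,4] "park" : S\NP
  [4,5] "plan" : N

YES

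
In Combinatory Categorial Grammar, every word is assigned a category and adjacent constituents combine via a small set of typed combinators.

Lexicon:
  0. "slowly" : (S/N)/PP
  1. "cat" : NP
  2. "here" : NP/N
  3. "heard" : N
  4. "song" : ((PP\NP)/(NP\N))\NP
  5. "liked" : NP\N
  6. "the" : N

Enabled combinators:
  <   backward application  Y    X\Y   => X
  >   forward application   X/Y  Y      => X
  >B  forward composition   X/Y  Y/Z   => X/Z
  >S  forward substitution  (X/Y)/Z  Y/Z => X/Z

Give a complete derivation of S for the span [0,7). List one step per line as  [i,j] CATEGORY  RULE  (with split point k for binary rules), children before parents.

[0,7] S   >
  [0,6] S/N   >
    [0,1] "slowly" : (S/N)/PP
    [1,6] PP   <
      [1,2] "cat" : NP
      [2,6] PP\NP   >
        [2,5] (PP\NP)/(NP\N)   <
          [2,4] NP   >
            [2,3] "here" : NP/N
            [3,4] "heard" : N
          [4,5] "song" : ((PP\NP)/(NP\N))\NP
        [5,6] "liked" : NP\N
  [6,7] "the" : N

[0,1] (S/N)/PP  lex  "slowly"
[1,2] NP  lex  "cat"
[2,3] NP/N  lex  "here"
[3,4] N  lex  "heard"
[2,4] NP  >  k=3
[4,5] ((PP\NP)/(NP\N))\NP  lex  "song"
[2,5] (PP\NP)/(NP\N)  <  k=4
[5,6] NP\N  lex  "liked"
[2,6] PP\NP  >  k=5
[1,6] PP  <  k=2
[0,6] S/N  >  k=1
[6,7] N  lex  "the"
[0,7] S  >  k=6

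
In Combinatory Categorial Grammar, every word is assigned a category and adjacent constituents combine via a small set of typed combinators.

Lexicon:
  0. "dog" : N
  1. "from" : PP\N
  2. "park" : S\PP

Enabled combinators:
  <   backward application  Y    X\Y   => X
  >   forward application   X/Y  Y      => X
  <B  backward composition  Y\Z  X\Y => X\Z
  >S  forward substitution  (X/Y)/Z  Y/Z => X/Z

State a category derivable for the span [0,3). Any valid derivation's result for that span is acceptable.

S

[0,3] S   <
  [0,1] "dog" : N
  [1,3] S\N   <B
    [1,2] "from" : PP\N
    [2,3] "park" : S\PP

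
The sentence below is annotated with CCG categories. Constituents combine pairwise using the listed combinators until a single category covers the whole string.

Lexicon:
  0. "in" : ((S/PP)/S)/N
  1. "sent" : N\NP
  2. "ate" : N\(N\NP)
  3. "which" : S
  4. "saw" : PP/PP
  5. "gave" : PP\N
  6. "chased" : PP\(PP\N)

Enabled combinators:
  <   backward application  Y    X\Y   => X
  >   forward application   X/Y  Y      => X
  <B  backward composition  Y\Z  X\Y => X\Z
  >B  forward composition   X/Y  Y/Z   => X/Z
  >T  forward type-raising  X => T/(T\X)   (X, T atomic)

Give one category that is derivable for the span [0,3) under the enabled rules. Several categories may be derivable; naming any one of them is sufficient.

[0,7] S   >
  [0,5] S/PP   >B
    [0,4] S/PP   >
      [0,3] (S/PP)/S   >
        [0,1] "in" : ((S/PP)/S)/N
        [1,3] N   <
          [1,2] "sent" : N\NP
          [2,3] "ate" : N\(N\NP)
      [3,4] "which" : S
    [4,5] "saw" : PP/PP
  [5,7] PP   <
    [5,6] "gave" : PP\N
    [6,7] "chased" : PP\(PP\N)

(S/PP)/S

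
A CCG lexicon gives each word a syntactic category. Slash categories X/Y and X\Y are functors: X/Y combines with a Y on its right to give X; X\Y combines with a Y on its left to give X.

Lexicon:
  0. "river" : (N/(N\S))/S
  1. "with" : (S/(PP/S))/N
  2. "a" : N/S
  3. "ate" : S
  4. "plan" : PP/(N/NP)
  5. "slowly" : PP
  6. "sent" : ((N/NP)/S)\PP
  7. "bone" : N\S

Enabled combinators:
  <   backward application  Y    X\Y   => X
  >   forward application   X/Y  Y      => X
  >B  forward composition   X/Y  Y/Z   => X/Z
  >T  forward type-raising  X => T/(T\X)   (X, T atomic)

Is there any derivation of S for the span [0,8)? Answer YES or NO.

NO

(N/(N\S))/S (S/(PP/S))/N N/S S PP/(N/NP) PP ((N/NP)/S)\PP N\S
CKY chart[0,8] = {(N/(N\S))/(S\N), N, N/(N\N), NP/(NP\N), PP/(PP\N), S/(S\N)}; S ∉ chart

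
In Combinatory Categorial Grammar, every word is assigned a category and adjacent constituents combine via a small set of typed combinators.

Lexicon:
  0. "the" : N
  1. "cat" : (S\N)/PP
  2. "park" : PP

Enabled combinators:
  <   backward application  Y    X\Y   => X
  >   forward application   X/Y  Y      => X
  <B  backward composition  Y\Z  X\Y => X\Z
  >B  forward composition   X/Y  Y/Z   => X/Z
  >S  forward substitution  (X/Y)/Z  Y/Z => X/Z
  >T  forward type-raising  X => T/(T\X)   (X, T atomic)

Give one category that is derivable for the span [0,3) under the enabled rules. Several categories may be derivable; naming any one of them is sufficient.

[0,3] S   <
  [0,1] "the" : N
  [1,3] S\N   >
    [1,2] "cat" : (S\N)/PP
    [2,3] "park" : PP

S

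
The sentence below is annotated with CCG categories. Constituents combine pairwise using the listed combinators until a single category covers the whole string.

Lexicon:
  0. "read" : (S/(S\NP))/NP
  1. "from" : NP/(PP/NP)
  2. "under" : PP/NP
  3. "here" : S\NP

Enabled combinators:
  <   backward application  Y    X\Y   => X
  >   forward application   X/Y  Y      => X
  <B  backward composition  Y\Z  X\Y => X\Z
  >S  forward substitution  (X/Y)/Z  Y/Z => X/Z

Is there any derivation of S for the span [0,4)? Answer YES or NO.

YES

[0,4] S   >
  [0,3] S/(S\NP)   >
    [0,1] "read" : (S/(S\NP))/NP
    [1,3] NP   >
      [1,2] "from" : NP/(PP/NP)
      [2,3] "under" : PP/NP
  [3,4] "here" : S\NP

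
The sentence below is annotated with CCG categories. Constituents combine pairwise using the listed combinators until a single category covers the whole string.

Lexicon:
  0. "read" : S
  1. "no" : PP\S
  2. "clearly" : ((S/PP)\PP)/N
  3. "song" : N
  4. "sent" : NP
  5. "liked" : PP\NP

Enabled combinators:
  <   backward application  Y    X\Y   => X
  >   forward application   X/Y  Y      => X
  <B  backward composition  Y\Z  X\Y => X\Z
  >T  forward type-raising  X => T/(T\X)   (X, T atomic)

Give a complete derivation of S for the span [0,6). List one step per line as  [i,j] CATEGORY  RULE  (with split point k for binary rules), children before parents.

[0,1] S  lex  "read"
[0,1] PP/(PP\S)  >T
[1,2] PP\S  lex  "no"
[0,2] PP  >  k=1
[2,3] ((S/PP)\PP)/N  lex  "clearly"
[3,4] N  lex  "song"
[2,4] (S/PP)\PP  >  k=3
[0,4] S/PP  <  k=2
[4,5] NP  lex  "sent"
[5,6] PP\NP  lex  "liked"
[4,6] PP  <  k=5
[0,6] S  >  k=4

[0,6] S   >
  [0,4] S/PP   <
    [0,2] PP   >
      [0,1] PP/(PP\S)   >T
        [0,1] "read" : S
      [1,2] "no" : PP\S
    [2,4] (S/PP)\PP   >
      [2,3] "clearly" : ((S/PP)\PP)/N
      [3,4] "song" : N
  [4,6] PP   <
    [4,5] "sent" : NP
    [5,6] "liked" : PP\NP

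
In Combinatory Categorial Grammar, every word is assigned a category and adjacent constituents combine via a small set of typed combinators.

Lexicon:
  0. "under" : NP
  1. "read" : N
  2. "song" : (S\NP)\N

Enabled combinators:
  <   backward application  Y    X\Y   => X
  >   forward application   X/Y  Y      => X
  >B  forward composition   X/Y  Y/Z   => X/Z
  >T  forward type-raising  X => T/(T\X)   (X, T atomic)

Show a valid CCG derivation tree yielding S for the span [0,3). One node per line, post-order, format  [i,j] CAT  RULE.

[0,3] S   >
  [0,1] S/(S\NP)   >T
    [0,1] "under" : NP
  [1,3] S\NP   <
    [1,2] "read" : N
    [2,3] "song" : (S\NP)\N

[0,1] NP  lex  "under"
[0,1] S/(S\NP)  >T
[1,2] N  lex  "read"
[2,3] (S\NP)\N  lex  "song"
[1,3] S\NP  <  k=2
[0,3] S  >  k=1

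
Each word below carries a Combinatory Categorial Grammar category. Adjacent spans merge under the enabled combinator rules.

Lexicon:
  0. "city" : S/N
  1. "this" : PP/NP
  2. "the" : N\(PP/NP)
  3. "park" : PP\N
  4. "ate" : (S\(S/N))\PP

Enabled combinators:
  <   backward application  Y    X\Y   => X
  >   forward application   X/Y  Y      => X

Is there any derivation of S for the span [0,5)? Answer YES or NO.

[0,5] S   <
  [0,1] "city" : S/N
  [1,5] S\(S/N)   <
    [1,4] PP   <
      [1,3] N   <
        [1,2] "this" : PP/NP
        [2,3] "the" : N\(PP/NP)
      [3,4] "park" : PP\N
    [4,5] "ate" : (S\(S/N))\PP

YES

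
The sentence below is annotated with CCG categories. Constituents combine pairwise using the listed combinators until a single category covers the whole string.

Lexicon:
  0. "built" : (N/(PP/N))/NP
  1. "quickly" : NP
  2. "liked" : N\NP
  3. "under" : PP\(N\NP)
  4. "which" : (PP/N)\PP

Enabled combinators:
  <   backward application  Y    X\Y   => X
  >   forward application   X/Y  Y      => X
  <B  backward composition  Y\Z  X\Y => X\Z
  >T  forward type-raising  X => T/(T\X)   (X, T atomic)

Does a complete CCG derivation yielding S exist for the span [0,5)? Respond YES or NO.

(N/(PP/N))/NP NP N\NP PP\(N\NP) (PP/N)\PP
CKY chart[0,5] = {N, N/(N\N), NP/(NP\N), PP/(PP\N), S/(S\N)}; S ∉ chart

NO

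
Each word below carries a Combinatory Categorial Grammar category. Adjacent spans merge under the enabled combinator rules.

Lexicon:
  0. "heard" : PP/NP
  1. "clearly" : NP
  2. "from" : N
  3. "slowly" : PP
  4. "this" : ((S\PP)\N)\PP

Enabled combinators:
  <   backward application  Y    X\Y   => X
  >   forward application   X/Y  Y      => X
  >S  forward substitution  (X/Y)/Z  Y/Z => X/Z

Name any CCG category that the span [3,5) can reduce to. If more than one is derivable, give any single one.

[0,5] S   <
  [0,2] PP   >
    [0,1] "heard" : PP/NP
    [1,2] "clearly" : NP
  [2,5] S\PP   <
    [2,3] "from" : N
    [3,5] (S\PP)\N   <
      [3,4] "slowly" : PP
      [4,5] "this" : ((S\PP)\N)\PP

(S\PP)\N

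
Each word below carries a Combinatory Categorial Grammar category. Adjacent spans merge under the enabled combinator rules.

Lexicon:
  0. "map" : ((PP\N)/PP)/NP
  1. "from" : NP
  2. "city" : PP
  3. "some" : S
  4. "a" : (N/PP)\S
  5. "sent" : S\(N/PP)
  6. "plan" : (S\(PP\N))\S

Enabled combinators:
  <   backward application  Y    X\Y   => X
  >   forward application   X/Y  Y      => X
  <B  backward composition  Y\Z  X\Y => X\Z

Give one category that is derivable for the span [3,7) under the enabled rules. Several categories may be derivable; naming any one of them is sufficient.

[0,7] S   <
  [0,3] PP\N   >
    [0,2] (PP\N)/PP   >
      [0,1] "map" : ((PP\N)/PP)/NP
      [1,2] "from" : NP
    [2,3] "city" : PP
  [3,7] S\(PP\N)   <
    [3,6] S   <
      [3,5] N/PP   <
        [3,4] "some" : S
        [4,5] "a" : (N/PP)\S
      [5,6] "sent" : S\(N/PP)
    [6,7] "plan" : (S\(PP\N))\S

S\(PP\N)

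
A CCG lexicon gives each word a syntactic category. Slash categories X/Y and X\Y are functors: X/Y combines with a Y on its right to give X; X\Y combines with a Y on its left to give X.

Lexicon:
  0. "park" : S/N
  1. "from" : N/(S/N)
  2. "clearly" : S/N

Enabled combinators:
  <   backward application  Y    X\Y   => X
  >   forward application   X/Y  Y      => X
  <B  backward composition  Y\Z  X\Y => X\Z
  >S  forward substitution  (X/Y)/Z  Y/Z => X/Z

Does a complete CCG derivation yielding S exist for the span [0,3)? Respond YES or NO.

[0,3] S   >
  [0,1] "park" : S/N
  [1,3] N   >
    [1,2] "from" : N/(S/N)
    [2,3] "clearly" : S/N

YES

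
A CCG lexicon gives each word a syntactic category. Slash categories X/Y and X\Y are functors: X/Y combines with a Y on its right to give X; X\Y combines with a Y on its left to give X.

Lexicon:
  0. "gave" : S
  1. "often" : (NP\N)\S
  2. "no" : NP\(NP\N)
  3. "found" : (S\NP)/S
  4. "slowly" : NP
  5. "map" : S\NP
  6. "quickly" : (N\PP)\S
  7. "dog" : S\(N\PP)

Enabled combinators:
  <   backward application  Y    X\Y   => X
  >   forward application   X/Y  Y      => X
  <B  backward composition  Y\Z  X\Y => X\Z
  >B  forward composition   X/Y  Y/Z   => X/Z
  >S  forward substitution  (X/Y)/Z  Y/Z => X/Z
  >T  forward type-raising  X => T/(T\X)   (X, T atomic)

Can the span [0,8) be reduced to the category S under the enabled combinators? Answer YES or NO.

YES

[0,8] S   <
  [0,3] NP   <
    [0,2] NP\N   <
      [0,1] "gave" : S
      [1,2] "often" : (NP\N)\S
    [2,3] "no" : NP\(NP\N)
  [3,8] S\NP   >
    [3,4] "found" : (S\NP)/S
    [4,8] S   <
      [4,5] "slowly" : NP
      [5,8] S\NP   <B
        [5,6] "map" : S\NP
        [6,8] S\S   <B
          [6,7] "quickly" : (N\PP)\S
          [7,8] "dog" : S\(N\PP)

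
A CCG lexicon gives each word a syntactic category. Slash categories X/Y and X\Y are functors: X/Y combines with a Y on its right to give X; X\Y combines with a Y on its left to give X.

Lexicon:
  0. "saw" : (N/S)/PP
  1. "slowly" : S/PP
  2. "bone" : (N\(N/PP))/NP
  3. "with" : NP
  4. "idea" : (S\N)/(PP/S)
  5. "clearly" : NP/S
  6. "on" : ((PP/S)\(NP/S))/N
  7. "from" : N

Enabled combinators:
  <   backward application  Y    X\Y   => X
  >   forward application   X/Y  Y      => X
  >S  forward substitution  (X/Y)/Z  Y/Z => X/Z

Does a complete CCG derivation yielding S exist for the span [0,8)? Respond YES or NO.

YES

[0,8] S   <
  [0,4] N   <
    [0,2] N/PP   >S
      [0,1] "saw" : (N/S)/PP
      [1,2] "slowly" : S/PP
    [2,4] N\(N/PP)   >
      [2,3] "bone" : (N\(N/PP))/NP
      [3,4] "with" : NP
  [4,8] S\N   >
    [4,5] "idea" : (S\N)/(PP/S)
    [5,8] PP/S   <
      [5,6] "clearly" : NP/S
      [6,8] (PP/S)\(NP/S)   >
        [6,7] "on" : ((PP/S)\(NP/S))/N
        [7,8] "from" : N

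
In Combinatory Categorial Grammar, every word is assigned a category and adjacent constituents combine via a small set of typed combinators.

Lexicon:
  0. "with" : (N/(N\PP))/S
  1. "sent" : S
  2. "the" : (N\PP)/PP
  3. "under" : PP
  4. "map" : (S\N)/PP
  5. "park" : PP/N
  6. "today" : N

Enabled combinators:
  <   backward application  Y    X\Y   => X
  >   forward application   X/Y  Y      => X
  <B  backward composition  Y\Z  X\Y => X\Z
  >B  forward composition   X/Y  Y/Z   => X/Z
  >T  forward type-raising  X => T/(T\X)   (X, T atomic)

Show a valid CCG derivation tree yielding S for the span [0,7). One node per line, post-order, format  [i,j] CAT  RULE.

[0,7] S   <
  [0,4] N   >
    [0,2] N/(N\PP)   >
      [0,1] "with" : (N/(N\PP))/S
      [1,2] "sent" : S
    [2,4] N\PP   >
      [2,3] "the" : (N\PP)/PP
      [3,4] "under" : PP
  [4,7] S\N   >
    [4,5] "map" : (S\N)/PP
    [5,7] PP   >
      [5,6] "park" : PP/N
      [6,7] "today" : N

[0,1] (N/(N\PP))/S  lex  "with"
[1,2] S  lex  "sent"
[0,2] N/(N\PP)  >  k=1
[2,3] (N\PP)/PP  lex  "the"
[3,4] PP  lex  "under"
[2,4] N\PP  >  k=3
[0,4] N  >  k=2
[4,5] (S\N)/PP  lex  "map"
[5,6] PP/N  lex  "park"
[6,7] N  lex  "today"
[5,7] PP  >  k=6
[4,7] S\N  >  k=5
[0,7] S  <  k=4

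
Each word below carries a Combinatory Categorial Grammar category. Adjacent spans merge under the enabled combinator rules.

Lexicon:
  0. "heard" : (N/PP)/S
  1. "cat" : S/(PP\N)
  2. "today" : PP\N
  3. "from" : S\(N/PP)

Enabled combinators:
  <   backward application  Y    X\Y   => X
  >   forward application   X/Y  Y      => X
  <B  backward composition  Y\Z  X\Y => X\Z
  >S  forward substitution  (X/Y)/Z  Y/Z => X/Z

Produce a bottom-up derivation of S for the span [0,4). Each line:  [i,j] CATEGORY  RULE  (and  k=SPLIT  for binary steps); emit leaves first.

[0,1] (N/PP)/S  lex  "heard"
[1,2] S/(PP\N)  lex  "cat"
[2,3] PP\N  lex  "today"
[1,3] S  >  k=2
[0,3] N/PP  >  k=1
[3,4] S\(N/PP)  lex  "from"
[0,4] S  <  k=3

[0,4] S   <
  [0,3] N/PP   >
    [0,1] "heard" : (N/PP)/S
    [1,3] S   >
      [1,2] "cat" : S/(PP\N)
      [2,3] "today" : PP\N
  [3,4] "from" : S\(N/PP)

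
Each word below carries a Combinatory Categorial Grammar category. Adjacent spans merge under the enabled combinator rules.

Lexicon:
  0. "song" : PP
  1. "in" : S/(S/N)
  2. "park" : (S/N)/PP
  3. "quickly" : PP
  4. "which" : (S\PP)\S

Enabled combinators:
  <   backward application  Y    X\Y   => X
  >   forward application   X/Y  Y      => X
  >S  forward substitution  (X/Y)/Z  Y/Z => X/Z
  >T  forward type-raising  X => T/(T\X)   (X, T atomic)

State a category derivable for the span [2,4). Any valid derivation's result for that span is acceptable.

S/N

[0,5] S   <
  [0,1] "song" : PP
  [1,5] S\PP   <
    [1,4] S   >
      [1,2] "in" : S/(S/N)
      [2,4] S/N   >
        [2,3] "park" : (S/N)/PP
        [3,4] "quickly" : PP
    [4,5] "which" : (S\PP)\S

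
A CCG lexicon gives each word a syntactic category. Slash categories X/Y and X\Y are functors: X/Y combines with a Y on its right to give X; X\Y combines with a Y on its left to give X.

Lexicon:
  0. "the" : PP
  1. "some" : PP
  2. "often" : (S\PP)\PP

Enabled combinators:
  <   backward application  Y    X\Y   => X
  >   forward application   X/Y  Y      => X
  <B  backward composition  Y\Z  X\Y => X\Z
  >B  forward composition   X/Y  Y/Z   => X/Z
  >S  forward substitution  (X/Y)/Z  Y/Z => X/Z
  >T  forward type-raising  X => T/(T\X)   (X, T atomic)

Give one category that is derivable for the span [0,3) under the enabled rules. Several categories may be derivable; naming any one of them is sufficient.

S

[0,3] S   >
  [0,1] S/(S\PP)   >T
    [0,1] "the" : PP
  [1,3] S\PP   <
    [1,2] "some" : PP
    [2,3] "often" : (S\PP)\PP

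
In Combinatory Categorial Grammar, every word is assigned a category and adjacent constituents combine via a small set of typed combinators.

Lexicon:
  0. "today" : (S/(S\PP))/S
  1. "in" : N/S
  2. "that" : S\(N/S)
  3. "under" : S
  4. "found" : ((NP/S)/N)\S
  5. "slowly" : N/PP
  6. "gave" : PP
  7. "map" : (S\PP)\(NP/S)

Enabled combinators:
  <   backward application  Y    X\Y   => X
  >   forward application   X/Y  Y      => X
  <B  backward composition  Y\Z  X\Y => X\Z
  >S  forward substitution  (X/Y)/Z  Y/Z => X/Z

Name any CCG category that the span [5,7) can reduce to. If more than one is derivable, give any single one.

[0,8] S   >
  [0,3] S/(S\PP)   >
    [0,1] "today" : (S/(S\PP))/S
    [1,3] S   <
      [1,2] "in" : N/S
      [2,3] "that" : S\(N/S)
  [3,8] S\PP   <
    [3,7] NP/S   >
      [3,5] (NP/S)/N   <
        [3,4] "under" : S
        [4,5] "found" : ((NP/S)/N)\S
      [5,7] N   >
        [5,6] "slowly" : N/PP
        [6,7] "gave" : PP
    [7,8] "map" : (S\PP)\(NP/S)

N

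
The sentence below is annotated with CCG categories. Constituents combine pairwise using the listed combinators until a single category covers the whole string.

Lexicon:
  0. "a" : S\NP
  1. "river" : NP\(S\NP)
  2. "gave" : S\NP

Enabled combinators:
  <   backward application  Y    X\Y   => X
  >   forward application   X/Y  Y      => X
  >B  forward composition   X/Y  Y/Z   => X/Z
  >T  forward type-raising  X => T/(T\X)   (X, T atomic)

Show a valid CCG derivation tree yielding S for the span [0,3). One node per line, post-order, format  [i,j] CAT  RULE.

[0,1] S\NP  lex  "a"
[1,2] NP\(S\NP)  lex  "river"
[0,2] NP  <  k=1
[2,3] S\NP  lex  "gave"
[0,3] S  <  k=2

[0,3] S   <
  [0,2] NP   <
    [0,1] "a" : S\NP
    [1,2] "river" : NP\(S\NP)
  [2,3] "gave" : S\NP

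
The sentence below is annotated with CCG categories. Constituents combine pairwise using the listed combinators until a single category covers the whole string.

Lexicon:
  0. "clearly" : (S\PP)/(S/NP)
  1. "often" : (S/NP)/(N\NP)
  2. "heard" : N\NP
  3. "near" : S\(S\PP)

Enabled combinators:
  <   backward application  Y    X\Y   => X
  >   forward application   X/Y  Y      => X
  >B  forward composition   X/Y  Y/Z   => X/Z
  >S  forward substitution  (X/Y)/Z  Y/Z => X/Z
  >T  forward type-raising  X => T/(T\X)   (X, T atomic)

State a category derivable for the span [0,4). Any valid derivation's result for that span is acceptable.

[0,4] S   <
  [0,3] S\PP   >
    [0,1] "clearly" : (S\PP)/(S/NP)
    [1,3] S/NP   >
      [1,2] "often" : (S/NP)/(N\NP)
      [2,3] "heard" : N\NP
  [3,4] "near" : S\(S\PP)

S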